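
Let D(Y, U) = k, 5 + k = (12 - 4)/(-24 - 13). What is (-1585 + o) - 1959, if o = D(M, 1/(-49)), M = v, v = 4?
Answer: -131321/37 ≈ -3549.2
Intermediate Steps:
M = 4
k = -193/37 (k = -5 + (12 - 4)/(-24 - 13) = -5 + 8/(-37) = -5 + 8*(-1/37) = -5 - 8/37 = -193/37 ≈ -5.2162)
D(Y, U) = -193/37
o = -193/37 ≈ -5.2162
(-1585 + o) - 1959 = (-1585 - 193/37) - 1959 = -58838/37 - 1959 = -131321/37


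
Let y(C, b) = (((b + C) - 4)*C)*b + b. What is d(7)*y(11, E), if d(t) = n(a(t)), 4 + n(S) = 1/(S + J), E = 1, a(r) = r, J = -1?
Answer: -2047/6 ≈ -341.17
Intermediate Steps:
y(C, b) = b + C*b*(-4 + C + b) (y(C, b) = (((C + b) - 4)*C)*b + b = ((-4 + C + b)*C)*b + b = (C*(-4 + C + b))*b + b = C*b*(-4 + C + b) + b = b + C*b*(-4 + C + b))
n(S) = -4 + 1/(-1 + S) (n(S) = -4 + 1/(S - 1) = -4 + 1/(-1 + S))
d(t) = (5 - 4*t)/(-1 + t)
d(7)*y(11, E) = ((5 - 4*7)/(-1 + 7))*(1*(1 + 11² - 4*11 + 11*1)) = ((5 - 28)/6)*(1*(1 + 121 - 44 + 11)) = ((⅙)*(-23))*(1*89) = -23/6*89 = -2047/6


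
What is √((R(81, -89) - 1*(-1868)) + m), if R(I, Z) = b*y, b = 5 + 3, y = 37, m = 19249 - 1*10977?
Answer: 2*√2609 ≈ 102.16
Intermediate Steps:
m = 8272 (m = 19249 - 10977 = 8272)
b = 8
R(I, Z) = 296 (R(I, Z) = 8*37 = 296)
√((R(81, -89) - 1*(-1868)) + m) = √((296 - 1*(-1868)) + 8272) = √((296 + 1868) + 8272) = √(2164 + 8272) = √10436 = 2*√2609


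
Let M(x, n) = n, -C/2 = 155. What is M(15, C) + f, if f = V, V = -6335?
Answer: -6645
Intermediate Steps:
C = -310 (C = -2*155 = -310)
f = -6335
M(15, C) + f = -310 - 6335 = -6645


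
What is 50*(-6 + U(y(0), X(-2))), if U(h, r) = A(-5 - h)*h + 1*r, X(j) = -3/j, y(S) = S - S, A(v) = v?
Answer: -225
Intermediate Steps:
y(S) = 0
U(h, r) = r + h*(-5 - h) (U(h, r) = (-5 - h)*h + 1*r = h*(-5 - h) + r = r + h*(-5 - h))
50*(-6 + U(y(0), X(-2))) = 50*(-6 + (-3/(-2) - 1*0*(5 + 0))) = 50*(-6 + (-3*(-1/2) - 1*0*5)) = 50*(-6 + (3/2 + 0)) = 50*(-6 + 3/2) = 50*(-9/2) = -225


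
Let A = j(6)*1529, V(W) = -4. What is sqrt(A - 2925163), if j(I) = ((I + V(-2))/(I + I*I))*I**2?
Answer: I*sqrt(143204551)/7 ≈ 1709.5*I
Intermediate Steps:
j(I) = I**2*(-4 + I)/(I + I**2) (j(I) = ((I - 4)/(I + I*I))*I**2 = ((-4 + I)/(I + I**2))*I**2 = I**2*(-4 + I)/(I + I**2))
A = 18348/7 (A = (6*(-4 + 6)/(1 + 6))*1529 = (6*2/7)*1529 = (6*(1/7)*2)*1529 = (12/7)*1529 = 18348/7 ≈ 2621.1)
sqrt(A - 2925163) = sqrt(18348/7 - 2925163) = sqrt(-20457793/7) = I*sqrt(143204551)/7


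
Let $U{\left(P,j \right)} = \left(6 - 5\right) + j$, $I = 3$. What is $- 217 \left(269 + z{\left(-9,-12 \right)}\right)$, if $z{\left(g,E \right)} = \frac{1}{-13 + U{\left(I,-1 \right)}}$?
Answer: $- \frac{758632}{13} \approx -58356.0$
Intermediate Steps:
$U{\left(P,j \right)} = 1 + j$
$z{\left(g,E \right)} = - \frac{1}{13}$ ($z{\left(g,E \right)} = \frac{1}{-13 + \left(1 - 1\right)} = \frac{1}{-13 + 0} = \frac{1}{-13} = - \frac{1}{13}$)
$- 217 \left(269 + z{\left(-9,-12 \right)}\right) = - 217 \left(269 - \frac{1}{13}\right) = \left(-217\right) \frac{3496}{13} = - \frac{758632}{13}$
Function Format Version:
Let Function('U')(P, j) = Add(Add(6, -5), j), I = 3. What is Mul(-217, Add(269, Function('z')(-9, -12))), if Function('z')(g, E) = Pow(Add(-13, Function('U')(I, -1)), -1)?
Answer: Rational(-758632, 13) ≈ -58356.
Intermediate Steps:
Function('U')(P, j) = Add(1, j)
Function('z')(g, E) = Rational(-1, 13) (Function('z')(g, E) = Pow(Add(-13, Add(1, -1)), -1) = Pow(Add(-13, 0), -1) = Pow(-13, -1) = Rational(-1, 13))
Mul(-217, Add(269, Function('z')(-9, -12))) = Mul(-217, Add(269, Rational(-1, 13))) = Mul(-217, Rational(3496, 13)) = Rational(-758632, 13)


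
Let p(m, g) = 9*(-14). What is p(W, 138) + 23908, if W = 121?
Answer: 23782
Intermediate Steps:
p(m, g) = -126
p(W, 138) + 23908 = -126 + 23908 = 23782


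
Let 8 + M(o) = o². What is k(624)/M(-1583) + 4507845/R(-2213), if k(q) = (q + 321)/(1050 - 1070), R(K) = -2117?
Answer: -6454927563699/3031400044 ≈ -2129.4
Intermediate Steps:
k(q) = -321/20 - q/20 (k(q) = (321 + q)/(-20) = (321 + q)*(-1/20) = -321/20 - q/20)
M(o) = -8 + o²
k(624)/M(-1583) + 4507845/R(-2213) = (-321/20 - 1/20*624)/(-8 + (-1583)²) + 4507845/(-2117) = (-321/20 - 156/5)/(-8 + 2505889) + 4507845*(-1/2117) = -189/4/2505881 - 4507845/2117 = -189/4*1/2505881 - 4507845/2117 = -27/1431932 - 4507845/2117 = -6454927563699/3031400044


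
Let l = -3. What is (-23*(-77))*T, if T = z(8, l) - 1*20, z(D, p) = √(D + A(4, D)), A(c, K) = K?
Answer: -28336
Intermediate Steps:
z(D, p) = √2*√D (z(D, p) = √(D + D) = √(2*D) = √2*√D)
T = -16 (T = √2*√8 - 1*20 = √2*(2*√2) - 20 = 4 - 20 = -16)
(-23*(-77))*T = -23*(-77)*(-16) = 1771*(-16) = -28336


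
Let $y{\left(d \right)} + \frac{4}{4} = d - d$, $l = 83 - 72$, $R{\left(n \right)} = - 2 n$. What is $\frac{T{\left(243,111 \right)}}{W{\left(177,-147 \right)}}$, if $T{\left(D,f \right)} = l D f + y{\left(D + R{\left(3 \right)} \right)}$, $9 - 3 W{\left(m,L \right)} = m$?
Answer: $- \frac{21193}{4} \approx -5298.3$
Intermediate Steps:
$W{\left(m,L \right)} = 3 - \frac{m}{3}$
$l = 11$
$y{\left(d \right)} = -1$ ($y{\left(d \right)} = -1 + \left(d - d\right) = -1 + 0 = -1$)
$T{\left(D,f \right)} = -1 + 11 D f$ ($T{\left(D,f \right)} = 11 D f - 1 = -1 + 11 D f$)
$\frac{T{\left(243,111 \right)}}{W{\left(177,-147 \right)}} = \frac{-1 + 11 \cdot 243 \cdot 111}{3 - 59} = \frac{-1 + 296703}{3 - 59} = \frac{296702}{-56} = 296702 \left(- \frac{1}{56}\right) = - \frac{21193}{4}$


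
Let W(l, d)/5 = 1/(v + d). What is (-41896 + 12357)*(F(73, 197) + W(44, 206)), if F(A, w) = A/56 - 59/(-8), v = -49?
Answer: -1131077849/4396 ≈ -2.5730e+5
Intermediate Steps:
F(A, w) = 59/8 + A/56 (F(A, w) = A*(1/56) - 59*(-⅛) = A/56 + 59/8 = 59/8 + A/56)
W(l, d) = 5/(-49 + d)
(-41896 + 12357)*(F(73, 197) + W(44, 206)) = (-41896 + 12357)*((59/8 + (1/56)*73) + 5/(-49 + 206)) = -29539*((59/8 + 73/56) + 5/157) = -29539*(243/28 + 5*(1/157)) = -29539*(243/28 + 5/157) = -29539*38291/4396 = -1131077849/4396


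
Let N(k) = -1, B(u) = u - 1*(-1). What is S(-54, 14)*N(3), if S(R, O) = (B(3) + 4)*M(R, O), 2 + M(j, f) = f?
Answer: -96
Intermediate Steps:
M(j, f) = -2 + f
B(u) = 1 + u (B(u) = u + 1 = 1 + u)
S(R, O) = -16 + 8*O (S(R, O) = ((1 + 3) + 4)*(-2 + O) = (4 + 4)*(-2 + O) = 8*(-2 + O) = -16 + 8*O)
S(-54, 14)*N(3) = (-16 + 8*14)*(-1) = (-16 + 112)*(-1) = 96*(-1) = -96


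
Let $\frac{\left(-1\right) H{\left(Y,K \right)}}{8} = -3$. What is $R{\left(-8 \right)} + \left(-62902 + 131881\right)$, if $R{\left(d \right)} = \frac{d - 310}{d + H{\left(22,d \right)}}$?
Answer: $\frac{551673}{8} \approx 68959.0$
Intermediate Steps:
$H{\left(Y,K \right)} = 24$ ($H{\left(Y,K \right)} = \left(-8\right) \left(-3\right) = 24$)
$R{\left(d \right)} = \frac{-310 + d}{24 + d}$ ($R{\left(d \right)} = \frac{d - 310}{d + 24} = \frac{-310 + d}{24 + d}$)
$R{\left(-8 \right)} + \left(-62902 + 131881\right) = \frac{-310 - 8}{24 - 8} + \left(-62902 + 131881\right) = \frac{1}{16} \left(-318\right) + 68979 = - \frac{159}{8} + 68979 = \frac{551673}{8}$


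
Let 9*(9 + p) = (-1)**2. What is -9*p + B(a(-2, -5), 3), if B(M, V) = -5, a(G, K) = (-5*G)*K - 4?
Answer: 75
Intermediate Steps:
a(G, K) = -4 - 5*G*K (a(G, K) = -5*G*K - 4 = -4 - 5*G*K)
p = -80/9 (p = -9 + (1/9)*(-1)**2 = -9 + (1/9)*1 = -9 + 1/9 = -80/9 ≈ -8.8889)
-9*p + B(a(-2, -5), 3) = -9*(-80/9) - 5 = 80 - 5 = 75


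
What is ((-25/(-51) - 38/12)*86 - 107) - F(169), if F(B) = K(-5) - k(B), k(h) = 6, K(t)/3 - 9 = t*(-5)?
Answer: -7364/17 ≈ -433.18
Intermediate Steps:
K(t) = 27 - 15*t (K(t) = 27 + 3*(t*(-5)) = 27 + 3*(-5*t) = 27 - 15*t)
F(B) = 96 (F(B) = (27 - 15*(-5)) - 1*6 = (27 + 75) - 6 = 102 - 6 = 96)
((-25/(-51) - 38/12)*86 - 107) - F(169) = ((-25/(-51) - 38/12)*86 - 107) - 1*96 = ((-25*(-1/51) - 38*1/12)*86 - 107) - 96 = ((25/51 - 19/6)*86 - 107) - 96 = (-91/34*86 - 107) - 96 = (-3913/17 - 107) - 96 = -5732/17 - 96 = -7364/17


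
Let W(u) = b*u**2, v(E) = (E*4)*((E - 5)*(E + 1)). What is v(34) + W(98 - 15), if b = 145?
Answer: 1136945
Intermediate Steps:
v(E) = 4*E*(1 + E)*(-5 + E) (v(E) = (4*E)*((-5 + E)*(1 + E)) = (4*E)*((1 + E)*(-5 + E)) = 4*E*(1 + E)*(-5 + E))
W(u) = 145*u**2
v(34) + W(98 - 15) = 4*34*(-5 + 34**2 - 4*34) + 145*(98 - 15)**2 = 4*34*(-5 + 1156 - 136) + 145*83**2 = 4*34*1015 + 145*6889 = 138040 + 998905 = 1136945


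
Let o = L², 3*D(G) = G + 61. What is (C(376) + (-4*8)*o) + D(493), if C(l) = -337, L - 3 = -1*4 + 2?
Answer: -553/3 ≈ -184.33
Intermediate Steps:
L = 1 (L = 3 + (-1*4 + 2) = 3 + (-4 + 2) = 3 - 2 = 1)
D(G) = 61/3 + G/3 (D(G) = (G + 61)/3 = (61 + G)/3 = 61/3 + G/3)
o = 1 (o = 1² = 1)
(C(376) + (-4*8)*o) + D(493) = (-337 - 4*8*1) + (61/3 + (⅓)*493) = (-337 - 32*1) + (61/3 + 493/3) = (-337 - 32) + 554/3 = -369 + 554/3 = -553/3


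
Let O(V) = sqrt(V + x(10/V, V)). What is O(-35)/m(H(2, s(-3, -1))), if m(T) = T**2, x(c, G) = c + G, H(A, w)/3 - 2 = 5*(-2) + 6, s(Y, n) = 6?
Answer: I*sqrt(861)/126 ≈ 0.23288*I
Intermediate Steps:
H(A, w) = -6 (H(A, w) = 6 + 3*(5*(-2) + 6) = 6 + 3*(-10 + 6) = 6 + 3*(-4) = 6 - 12 = -6)
x(c, G) = G + c
O(V) = sqrt(2*V + 10/V) (O(V) = sqrt(V + (V + 10/V)) = sqrt(2*V + 10/V))
O(-35)/m(H(2, s(-3, -1))) = sqrt(2*(-35) + 10/(-35))/((-6)**2) = sqrt(-70 + 10*(-1/35))/36 = sqrt(-70 - 2/7)*(1/36) = sqrt(-492/7)*(1/36) = (2*I*sqrt(861)/7)*(1/36) = I*sqrt(861)/126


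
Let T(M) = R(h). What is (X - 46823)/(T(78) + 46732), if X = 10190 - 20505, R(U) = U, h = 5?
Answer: -19046/15579 ≈ -1.2225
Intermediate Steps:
T(M) = 5
X = -10315
(X - 46823)/(T(78) + 46732) = (-10315 - 46823)/(5 + 46732) = -57138/46737 = -57138*1/46737 = -19046/15579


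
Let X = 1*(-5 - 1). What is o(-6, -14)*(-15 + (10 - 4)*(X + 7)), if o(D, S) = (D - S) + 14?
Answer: -198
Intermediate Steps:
o(D, S) = 14 + D - S
X = -6 (X = 1*(-6) = -6)
o(-6, -14)*(-15 + (10 - 4)*(X + 7)) = (14 - 6 - 1*(-14))*(-15 + (10 - 4)*(-6 + 7)) = (14 - 6 + 14)*(-15 + 6*1) = 22*(-15 + 6) = 22*(-9) = -198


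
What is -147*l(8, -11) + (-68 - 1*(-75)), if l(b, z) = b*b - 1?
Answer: -9254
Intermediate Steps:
l(b, z) = -1 + b² (l(b, z) = b² - 1 = -1 + b²)
-147*l(8, -11) + (-68 - 1*(-75)) = -147*(-1 + 8²) + (-68 - 1*(-75)) = -147*(-1 + 64) + (-68 + 75) = -147*63 + 7 = -9261 + 7 = -9254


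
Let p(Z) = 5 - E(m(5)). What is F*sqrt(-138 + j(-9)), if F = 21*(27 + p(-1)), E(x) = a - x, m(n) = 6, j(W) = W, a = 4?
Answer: 4998*I*sqrt(3) ≈ 8656.8*I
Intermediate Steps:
E(x) = 4 - x
p(Z) = 7 (p(Z) = 5 - (4 - 1*6) = 5 - (4 - 6) = 5 - 1*(-2) = 5 + 2 = 7)
F = 714 (F = 21*(27 + 7) = 21*34 = 714)
F*sqrt(-138 + j(-9)) = 714*sqrt(-138 - 9) = 714*sqrt(-147) = 714*(7*I*sqrt(3)) = 4998*I*sqrt(3)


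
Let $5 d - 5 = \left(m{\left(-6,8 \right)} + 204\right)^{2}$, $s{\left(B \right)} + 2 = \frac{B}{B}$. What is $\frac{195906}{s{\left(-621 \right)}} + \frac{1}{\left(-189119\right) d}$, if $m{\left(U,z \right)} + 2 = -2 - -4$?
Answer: $- \frac{1542039187945499}{7871321899} \approx -1.9591 \cdot 10^{5}$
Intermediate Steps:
$s{\left(B \right)} = -1$ ($s{\left(B \right)} = -2 + \frac{B}{B} = -2 + 1 = -1$)
$m{\left(U,z \right)} = 0$ ($m{\left(U,z \right)} = -2 - -2 = -2 + \left(-2 + 4\right) = -2 + 2 = 0$)
$d = \frac{41621}{5}$ ($d = 1 + \frac{\left(0 + 204\right)^{2}}{5} = 1 + \frac{204^{2}}{5} = 1 + \frac{1}{5} \cdot 41616 = 1 + \frac{41616}{5} = \frac{41621}{5} \approx 8324.2$)
$\frac{195906}{s{\left(-621 \right)}} + \frac{1}{\left(-189119\right) d} = \frac{195906}{-1} + \frac{1}{\left(-189119\right) \frac{41621}{5}} = 195906 \left(-1\right) - \frac{5}{7871321899} = -195906 - \frac{5}{7871321899} = - \frac{1542039187945499}{7871321899}$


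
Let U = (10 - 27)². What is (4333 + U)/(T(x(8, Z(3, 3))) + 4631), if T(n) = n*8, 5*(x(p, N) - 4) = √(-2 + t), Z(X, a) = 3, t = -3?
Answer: 107761930/108717909 - 36976*I*√5/108717909 ≈ 0.99121 - 0.00076051*I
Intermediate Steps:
x(p, N) = 4 + I*√5/5 (x(p, N) = 4 + √(-2 - 3)/5 = 4 + √(-5)/5 = 4 + (I*√5)/5 = 4 + I*√5/5)
T(n) = 8*n
U = 289 (U = (-17)² = 289)
(4333 + U)/(T(x(8, Z(3, 3))) + 4631) = (4333 + 289)/(8*(4 + I*√5/5) + 4631) = 4622/((32 + 8*I*√5/5) + 4631) = 4622/(4663 + 8*I*√5/5)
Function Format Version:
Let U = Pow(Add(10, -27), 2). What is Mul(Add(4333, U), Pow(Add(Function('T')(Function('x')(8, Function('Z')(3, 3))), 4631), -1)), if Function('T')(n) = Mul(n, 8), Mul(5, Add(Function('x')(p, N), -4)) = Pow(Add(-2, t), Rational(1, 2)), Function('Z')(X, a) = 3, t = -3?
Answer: Add(Rational(107761930, 108717909), Mul(Rational(-36976, 108717909), I, Pow(5, Rational(1, 2)))) ≈ Add(0.99121, Mul(-0.00076051, I))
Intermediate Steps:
Function('x')(p, N) = Add(4, Mul(Rational(1, 5), I, Pow(5, Rational(1, 2)))) (Function('x')(p, N) = Add(4, Mul(Rational(1, 5), Pow(Add(-2, -3), Rational(1, 2)))) = Add(4, Mul(Rational(1, 5), Pow(-5, Rational(1, 2)))) = Add(4, Mul(Rational(1, 5), Mul(I, Pow(5, Rational(1, 2))))) = Add(4, Mul(Rational(1, 5), I, Pow(5, Rational(1, 2)))))
Function('T')(n) = Mul(8, n)
U = 289 (U = Pow(-17, 2) = 289)
Mul(Add(4333, U), Pow(Add(Function('T')(Function('x')(8, Function('Z')(3, 3))), 4631), -1)) = Mul(Add(4333, 289), Pow(Add(Mul(8, Add(4, Mul(Rational(1, 5), I, Pow(5, Rational(1, 2))))), 4631), -1)) = Mul(4622, Pow(Add(Add(32, Mul(Rational(8, 5), I, Pow(5, Rational(1, 2)))), 4631), -1)) = Mul(4622, Pow(Add(4663, Mul(Rational(8, 5), I, Pow(5, Rational(1, 2)))), -1))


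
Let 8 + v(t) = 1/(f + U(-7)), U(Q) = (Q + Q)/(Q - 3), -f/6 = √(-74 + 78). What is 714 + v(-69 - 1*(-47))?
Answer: 37413/53 ≈ 705.91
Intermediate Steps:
f = -12 (f = -6*√(-74 + 78) = -6*√4 = -6*2 = -12)
U(Q) = 2*Q/(-3 + Q) (U(Q) = (2*Q)/(-3 + Q) = 2*Q/(-3 + Q))
v(t) = -429/53 (v(t) = -8 + 1/(-12 + 2*(-7)/(-3 - 7)) = -8 + 1/(-12 + 2*(-7)/(-10)) = -8 + 1/(-12 + 2*(-7)*(-⅒)) = -8 + 1/(-12 + 7/5) = -8 + 1/(-53/5) = -8 - 5/53 = -429/53)
714 + v(-69 - 1*(-47)) = 714 - 429/53 = 37413/53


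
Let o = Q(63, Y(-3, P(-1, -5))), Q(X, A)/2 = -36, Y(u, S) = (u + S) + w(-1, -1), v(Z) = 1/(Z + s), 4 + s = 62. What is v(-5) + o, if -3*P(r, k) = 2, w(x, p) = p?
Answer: -3815/53 ≈ -71.981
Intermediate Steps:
s = 58 (s = -4 + 62 = 58)
v(Z) = 1/(58 + Z) (v(Z) = 1/(Z + 58) = 1/(58 + Z))
P(r, k) = -⅔ (P(r, k) = -⅓*2 = -⅔)
Y(u, S) = -1 + S + u (Y(u, S) = (u + S) - 1 = (S + u) - 1 = -1 + S + u)
Q(X, A) = -72 (Q(X, A) = 2*(-36) = -72)
o = -72
v(-5) + o = 1/(58 - 5) - 72 = 1/53 - 72 = -3815/53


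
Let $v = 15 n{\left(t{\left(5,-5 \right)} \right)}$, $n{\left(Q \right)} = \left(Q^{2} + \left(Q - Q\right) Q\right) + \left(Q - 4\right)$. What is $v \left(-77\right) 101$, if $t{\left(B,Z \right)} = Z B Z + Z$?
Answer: $-1693363980$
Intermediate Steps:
$t{\left(B,Z \right)} = Z + B Z^{2}$ ($t{\left(B,Z \right)} = B Z Z + Z = B Z^{2} + Z = Z + B Z^{2}$)
$n{\left(Q \right)} = -4 + Q + Q^{2}$ ($n{\left(Q \right)} = \left(Q^{2} + 0 Q\right) + \left(-4 + Q\right) = \left(Q^{2} + 0\right) + \left(-4 + Q\right) = Q^{2} + \left(-4 + Q\right) = -4 + Q + Q^{2}$)
$v = 217740$ ($v = 15 \left(-4 - 5 \left(1 + 5 \left(-5\right)\right) + \left(- 5 \left(1 + 5 \left(-5\right)\right)\right)^{2}\right) = 15 \left(-4 - 5 \left(1 - 25\right) + \left(- 5 \left(1 - 25\right)\right)^{2}\right) = 15 \left(-4 - -120 + \left(\left(-5\right) \left(-24\right)\right)^{2}\right) = 15 \left(-4 + 120 + 120^{2}\right) = 15 \left(-4 + 120 + 14400\right) = 15 \cdot 14516 = 217740$)
$v \left(-77\right) 101 = 217740 \left(-77\right) 101 = \left(-16765980\right) 101 = -1693363980$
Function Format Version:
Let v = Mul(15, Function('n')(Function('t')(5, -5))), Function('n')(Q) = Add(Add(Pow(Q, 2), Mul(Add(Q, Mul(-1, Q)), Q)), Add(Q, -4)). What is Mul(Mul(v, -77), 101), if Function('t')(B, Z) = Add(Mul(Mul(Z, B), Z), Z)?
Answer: -1693363980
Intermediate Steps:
Function('t')(B, Z) = Add(Z, Mul(B, Pow(Z, 2))) (Function('t')(B, Z) = Add(Mul(Mul(B, Z), Z), Z) = Add(Mul(B, Pow(Z, 2)), Z) = Add(Z, Mul(B, Pow(Z, 2))))
Function('n')(Q) = Add(-4, Q, Pow(Q, 2)) (Function('n')(Q) = Add(Add(Pow(Q, 2), Mul(0, Q)), Add(-4, Q)) = Add(Add(Pow(Q, 2), 0), Add(-4, Q)) = Add(Pow(Q, 2), Add(-4, Q)) = Add(-4, Q, Pow(Q, 2)))
v = 217740 (v = Mul(15, Add(-4, Mul(-5, Add(1, Mul(5, -5))), Pow(Mul(-5, Add(1, Mul(5, -5))), 2))) = Mul(15, Add(-4, Mul(-5, Add(1, -25)), Pow(Mul(-5, Add(1, -25)), 2))) = Mul(15, Add(-4, Mul(-5, -24), Pow(Mul(-5, -24), 2))) = Mul(15, Add(-4, 120, Pow(120, 2))) = Mul(15, Add(-4, 120, 14400)) = Mul(15, 14516) = 217740)
Mul(Mul(v, -77), 101) = Mul(Mul(217740, -77), 101) = Mul(-16765980, 101) = -1693363980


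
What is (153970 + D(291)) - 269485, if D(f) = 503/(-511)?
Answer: -59028668/511 ≈ -1.1552e+5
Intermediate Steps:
D(f) = -503/511 (D(f) = 503*(-1/511) = -503/511)
(153970 + D(291)) - 269485 = (153970 - 503/511) - 269485 = 78678167/511 - 269485 = -59028668/511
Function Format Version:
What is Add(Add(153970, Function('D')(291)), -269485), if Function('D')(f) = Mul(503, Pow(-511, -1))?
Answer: Rational(-59028668, 511) ≈ -1.1552e+5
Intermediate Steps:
Function('D')(f) = Rational(-503, 511) (Function('D')(f) = Mul(503, Rational(-1, 511)) = Rational(-503, 511))
Add(Add(153970, Function('D')(291)), -269485) = Add(Add(153970, Rational(-503, 511)), -269485) = Add(Rational(78678167, 511), -269485) = Rational(-59028668, 511)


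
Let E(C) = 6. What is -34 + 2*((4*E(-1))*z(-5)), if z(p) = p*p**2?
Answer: -6034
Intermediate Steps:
z(p) = p**3
-34 + 2*((4*E(-1))*z(-5)) = -34 + 2*((4*6)*(-5)**3) = -34 + 2*(24*(-125)) = -34 + 2*(-3000) = -34 - 6000 = -6034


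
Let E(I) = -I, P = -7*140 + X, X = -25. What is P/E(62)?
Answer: 1005/62 ≈ 16.210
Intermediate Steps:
P = -1005 (P = -7*140 - 25 = -980 - 25 = -1005)
P/E(62) = -1005/((-1*62)) = -1005/(-62) = -1005*(-1/62) = 1005/62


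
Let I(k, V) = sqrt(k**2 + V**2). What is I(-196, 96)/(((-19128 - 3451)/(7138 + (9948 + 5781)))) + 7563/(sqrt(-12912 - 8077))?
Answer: -91468*sqrt(2977)/22579 - 7563*I*sqrt(20989)/20989 ≈ -221.03 - 52.203*I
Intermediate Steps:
I(k, V) = sqrt(V**2 + k**2)
I(-196, 96)/(((-19128 - 3451)/(7138 + (9948 + 5781)))) + 7563/(sqrt(-12912 - 8077)) = sqrt(96**2 + (-196)**2)/(((-19128 - 3451)/(7138 + (9948 + 5781)))) + 7563/(sqrt(-12912 - 8077)) = sqrt(9216 + 38416)/((-22579/(7138 + 15729))) + 7563/(sqrt(-20989)) = sqrt(47632)/((-22579/22867)) + 7563/((I*sqrt(20989))) = (4*sqrt(2977))/((-22579*1/22867)) + 7563*(-I*sqrt(20989)/20989) = (4*sqrt(2977))/(-22579/22867) - 7563*I*sqrt(20989)/20989 = (4*sqrt(2977))*(-22867/22579) - 7563*I*sqrt(20989)/20989 = -91468*sqrt(2977)/22579 - 7563*I*sqrt(20989)/20989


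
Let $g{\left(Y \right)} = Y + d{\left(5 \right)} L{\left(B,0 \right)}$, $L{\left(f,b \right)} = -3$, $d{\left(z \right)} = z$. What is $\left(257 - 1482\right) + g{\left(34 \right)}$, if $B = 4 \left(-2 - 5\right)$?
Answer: $-1206$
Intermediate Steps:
$B = -28$ ($B = 4 \left(-7\right) = -28$)
$g{\left(Y \right)} = -15 + Y$ ($g{\left(Y \right)} = Y + 5 \left(-3\right) = Y - 15 = -15 + Y$)
$\left(257 - 1482\right) + g{\left(34 \right)} = \left(257 - 1482\right) + \left(-15 + 34\right) = -1225 + 19 = -1206$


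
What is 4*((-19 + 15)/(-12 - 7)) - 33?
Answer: -611/19 ≈ -32.158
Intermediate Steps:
4*((-19 + 15)/(-12 - 7)) - 33 = 4*(-4/(-19)) - 33 = 4*(-4*(-1/19)) - 33 = 4*(4/19) - 33 = 16/19 - 33 = -611/19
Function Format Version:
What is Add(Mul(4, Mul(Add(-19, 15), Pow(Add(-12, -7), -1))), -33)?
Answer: Rational(-611, 19) ≈ -32.158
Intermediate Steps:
Add(Mul(4, Mul(Add(-19, 15), Pow(Add(-12, -7), -1))), -33) = Add(Mul(4, Mul(-4, Pow(-19, -1))), -33) = Add(Mul(4, Mul(-4, Rational(-1, 19))), -33) = Add(Mul(4, Rational(4, 19)), -33) = Add(Rational(16, 19), -33) = Rational(-611, 19)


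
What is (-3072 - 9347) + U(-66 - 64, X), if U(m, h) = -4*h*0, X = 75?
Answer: -12419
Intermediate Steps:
U(m, h) = 0
(-3072 - 9347) + U(-66 - 64, X) = (-3072 - 9347) + 0 = -12419 + 0 = -12419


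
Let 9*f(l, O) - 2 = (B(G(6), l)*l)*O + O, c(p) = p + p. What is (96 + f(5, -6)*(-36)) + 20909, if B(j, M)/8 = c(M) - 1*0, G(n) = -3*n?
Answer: 30621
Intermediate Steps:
c(p) = 2*p
B(j, M) = 16*M (B(j, M) = 8*(2*M - 1*0) = 8*(2*M + 0) = 8*(2*M) = 16*M)
f(l, O) = 2/9 + O/9 + 16*O*l²/9 (f(l, O) = 2/9 + (((16*l)*l)*O + O)/9 = 2/9 + ((16*l²)*O + O)/9 = 2/9 + (16*O*l² + O)/9 = 2/9 + (O + 16*O*l²)/9 = 2/9 + (O/9 + 16*O*l²/9) = 2/9 + O/9 + 16*O*l²/9)
(96 + f(5, -6)*(-36)) + 20909 = (96 + (2/9 + (⅑)*(-6) + (16/9)*(-6)*5²)*(-36)) + 20909 = (96 + (2/9 - ⅔ + (16/9)*(-6)*25)*(-36)) + 20909 = (96 + (2/9 - ⅔ - 800/3)*(-36)) + 20909 = (96 - 2404/9*(-36)) + 20909 = (96 + 9616) + 20909 = 9712 + 20909 = 30621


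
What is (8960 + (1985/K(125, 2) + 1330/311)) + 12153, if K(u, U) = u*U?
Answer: 328497117/15550 ≈ 21125.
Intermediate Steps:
K(u, U) = U*u
(8960 + (1985/K(125, 2) + 1330/311)) + 12153 = (8960 + (1985/((2*125)) + 1330/311)) + 12153 = (8960 + (1985/250 + 1330*(1/311))) + 12153 = (8960 + (1985*(1/250) + 1330/311)) + 12153 = (8960 + (397/50 + 1330/311)) + 12153 = (8960 + 189967/15550) + 12153 = 139517967/15550 + 12153 = 328497117/15550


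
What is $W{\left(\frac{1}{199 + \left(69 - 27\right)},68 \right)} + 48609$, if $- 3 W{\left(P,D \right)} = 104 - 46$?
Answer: $\frac{145769}{3} \approx 48590.0$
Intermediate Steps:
$W{\left(P,D \right)} = - \frac{58}{3}$ ($W{\left(P,D \right)} = - \frac{104 - 46}{3} = \left(- \frac{1}{3}\right) 58 = - \frac{58}{3}$)
$W{\left(\frac{1}{199 + \left(69 - 27\right)},68 \right)} + 48609 = - \frac{58}{3} + 48609 = \frac{145769}{3}$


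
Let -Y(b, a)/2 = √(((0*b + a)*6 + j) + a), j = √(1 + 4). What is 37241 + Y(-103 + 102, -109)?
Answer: 37241 - 2*√(-763 + √5) ≈ 37241.0 - 55.164*I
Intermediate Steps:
j = √5 ≈ 2.2361
Y(b, a) = -2*√(√5 + 7*a) (Y(b, a) = -2*√(((0*b + a)*6 + √5) + a) = -2*√(((0 + a)*6 + √5) + a) = -2*√((a*6 + √5) + a) = -2*√((6*a + √5) + a) = -2*√((√5 + 6*a) + a) = -2*√(√5 + 7*a))
37241 + Y(-103 + 102, -109) = 37241 - 2*√(√5 + 7*(-109)) = 37241 - 2*√(√5 - 763) = 37241 - 2*√(-763 + √5)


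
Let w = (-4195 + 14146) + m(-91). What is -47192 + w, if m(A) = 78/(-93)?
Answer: -1154497/31 ≈ -37242.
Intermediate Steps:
m(A) = -26/31 (m(A) = 78*(-1/93) = -26/31)
w = 308455/31 (w = (-4195 + 14146) - 26/31 = 9951 - 26/31 = 308455/31 ≈ 9950.2)
-47192 + w = -47192 + 308455/31 = -1154497/31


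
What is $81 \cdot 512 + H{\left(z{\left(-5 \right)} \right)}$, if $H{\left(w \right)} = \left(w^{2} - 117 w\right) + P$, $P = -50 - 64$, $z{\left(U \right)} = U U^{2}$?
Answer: $71608$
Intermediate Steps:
$z{\left(U \right)} = U^{3}$
$P = -114$ ($P = -50 - 64 = -114$)
$H{\left(w \right)} = -114 + w^{2} - 117 w$ ($H{\left(w \right)} = \left(w^{2} - 117 w\right) - 114 = -114 + w^{2} - 117 w$)
$81 \cdot 512 + H{\left(z{\left(-5 \right)} \right)} = 81 \cdot 512 - \left(114 - 15625 - 14625\right) = 41472 - \left(-14511 - 15625\right) = 41472 + \left(-114 + 15625 + 14625\right) = 41472 + 30136 = 71608$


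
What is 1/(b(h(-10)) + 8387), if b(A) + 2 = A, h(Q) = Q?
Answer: 1/8375 ≈ 0.00011940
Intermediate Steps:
b(A) = -2 + A
1/(b(h(-10)) + 8387) = 1/((-2 - 10) + 8387) = 1/(-12 + 8387) = 1/8375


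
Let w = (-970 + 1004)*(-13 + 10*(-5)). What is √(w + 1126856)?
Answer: √1124714 ≈ 1060.5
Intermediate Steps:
w = -2142 (w = 34*(-13 - 50) = 34*(-63) = -2142)
√(w + 1126856) = √(-2142 + 1126856) = √1124714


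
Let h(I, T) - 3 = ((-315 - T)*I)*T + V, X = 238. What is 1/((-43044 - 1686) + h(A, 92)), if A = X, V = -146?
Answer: -1/8956545 ≈ -1.1165e-7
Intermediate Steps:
A = 238
h(I, T) = -143 + I*T*(-315 - T) (h(I, T) = 3 + (((-315 - T)*I)*T - 146) = 3 + ((I*(-315 - T))*T - 146) = 3 + (I*T*(-315 - T) - 146) = 3 + (-146 + I*T*(-315 - T)) = -143 + I*T*(-315 - T))
1/((-43044 - 1686) + h(A, 92)) = 1/((-43044 - 1686) + (-143 - 1*238*92**2 - 315*238*92)) = 1/(-44730 + (-143 - 1*238*8464 - 6897240)) = 1/(-44730 + (-143 - 2014432 - 6897240)) = 1/(-44730 - 8911815) = 1/(-8956545) = -1/8956545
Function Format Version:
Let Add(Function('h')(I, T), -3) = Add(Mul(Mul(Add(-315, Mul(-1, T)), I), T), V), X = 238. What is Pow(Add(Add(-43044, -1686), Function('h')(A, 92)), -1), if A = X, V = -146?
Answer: Rational(-1, 8956545) ≈ -1.1165e-7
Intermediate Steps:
A = 238
Function('h')(I, T) = Add(-143, Mul(I, T, Add(-315, Mul(-1, T)))) (Function('h')(I, T) = Add(3, Add(Mul(Mul(Add(-315, Mul(-1, T)), I), T), -146)) = Add(3, Add(Mul(Mul(I, Add(-315, Mul(-1, T))), T), -146)) = Add(3, Add(Mul(I, T, Add(-315, Mul(-1, T))), -146)) = Add(3, Add(-146, Mul(I, T, Add(-315, Mul(-1, T))))) = Add(-143, Mul(I, T, Add(-315, Mul(-1, T)))))
Pow(Add(Add(-43044, -1686), Function('h')(A, 92)), -1) = Pow(Add(Add(-43044, -1686), Add(-143, Mul(-1, 238, Pow(92, 2)), Mul(-315, 238, 92))), -1) = Pow(Add(-44730, Add(-143, Mul(-1, 238, 8464), -6897240)), -1) = Pow(Add(-44730, Add(-143, -2014432, -6897240)), -1) = Pow(Add(-44730, -8911815), -1) = Pow(-8956545, -1) = Rational(-1, 8956545)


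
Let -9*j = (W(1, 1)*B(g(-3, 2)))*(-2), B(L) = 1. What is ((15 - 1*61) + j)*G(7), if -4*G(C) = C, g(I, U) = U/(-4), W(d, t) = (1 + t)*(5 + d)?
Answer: 455/6 ≈ 75.833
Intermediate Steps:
g(I, U) = -U/4 (g(I, U) = U*(-1/4) = -U/4)
G(C) = -C/4
j = 8/3 (j = -(5 + 1 + 5*1 + 1*1)*1*(-2)/9 = -(5 + 1 + 5 + 1)*1*(-2)/9 = -12*1*(-2)/9 = -4*(-2)/3 = -1/9*(-24) = 8/3 ≈ 2.6667)
((15 - 1*61) + j)*G(7) = ((15 - 1*61) + 8/3)*(-1/4*7) = ((15 - 61) + 8/3)*(-7/4) = (-46 + 8/3)*(-7/4) = -130/3*(-7/4) = 455/6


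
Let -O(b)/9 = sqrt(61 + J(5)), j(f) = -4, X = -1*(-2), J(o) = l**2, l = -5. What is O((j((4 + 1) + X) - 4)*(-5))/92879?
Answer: -9*sqrt(86)/92879 ≈ -0.00089862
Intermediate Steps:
J(o) = 25 (J(o) = (-5)**2 = 25)
X = 2
O(b) = -9*sqrt(86) (O(b) = -9*sqrt(61 + 25) = -9*sqrt(86))
O((j((4 + 1) + X) - 4)*(-5))/92879 = -9*sqrt(86)/92879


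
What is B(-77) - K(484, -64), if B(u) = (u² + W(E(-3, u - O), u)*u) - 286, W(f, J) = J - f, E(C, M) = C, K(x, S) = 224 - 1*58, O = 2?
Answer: 11175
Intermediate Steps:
K(x, S) = 166 (K(x, S) = 224 - 58 = 166)
B(u) = -286 + u² + u*(3 + u) (B(u) = (u² + (u - 1*(-3))*u) - 286 = (u² + (u + 3)*u) - 286 = (u² + (3 + u)*u) - 286 = (u² + u*(3 + u)) - 286 = -286 + u² + u*(3 + u))
B(-77) - K(484, -64) = (-286 + (-77)² - 77*(3 - 77)) - 1*166 = (-286 + 5929 - 77*(-74)) - 166 = (-286 + 5929 + 5698) - 166 = 11341 - 166 = 11175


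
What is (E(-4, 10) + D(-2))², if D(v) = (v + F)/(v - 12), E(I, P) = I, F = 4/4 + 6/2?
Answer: 841/49 ≈ 17.163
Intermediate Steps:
F = 4 (F = 4*(¼) + 6*(½) = 1 + 3 = 4)
D(v) = (4 + v)/(-12 + v) (D(v) = (v + 4)/(v - 12) = (4 + v)/(-12 + v))
(E(-4, 10) + D(-2))² = (-4 + (4 - 2)/(-12 - 2))² = (-4 + 2/(-14))² = (-4 - 1/14*2)² = (-4 - ⅐)² = (-29/7)² = 841/49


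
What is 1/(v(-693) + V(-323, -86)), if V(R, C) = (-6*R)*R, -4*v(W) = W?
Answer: -4/2503203 ≈ -1.5980e-6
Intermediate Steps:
v(W) = -W/4
V(R, C) = -6*R**2
1/(v(-693) + V(-323, -86)) = 1/(-1/4*(-693) - 6*(-323)**2) = 1/(693/4 - 6*104329) = 1/(693/4 - 625974) = 1/(-2503203/4) = -4/2503203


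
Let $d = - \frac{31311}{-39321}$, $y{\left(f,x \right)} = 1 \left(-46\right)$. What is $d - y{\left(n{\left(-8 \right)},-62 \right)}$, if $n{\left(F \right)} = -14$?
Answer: $\frac{204453}{4369} \approx 46.796$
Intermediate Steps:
$y{\left(f,x \right)} = -46$
$d = \frac{3479}{4369}$ ($d = \left(-31311\right) \left(- \frac{1}{39321}\right) = \frac{3479}{4369} \approx 0.79629$)
$d - y{\left(n{\left(-8 \right)},-62 \right)} = \frac{3479}{4369} - -46 = \frac{3479}{4369} + 46 = \frac{204453}{4369}$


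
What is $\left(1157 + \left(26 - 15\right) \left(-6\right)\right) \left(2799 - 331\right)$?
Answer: $2692588$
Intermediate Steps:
$\left(1157 + \left(26 - 15\right) \left(-6\right)\right) \left(2799 - 331\right) = \left(1157 + 11 \left(-6\right)\right) 2468 = \left(1157 - 66\right) 2468 = 1091 \cdot 2468 = 2692588$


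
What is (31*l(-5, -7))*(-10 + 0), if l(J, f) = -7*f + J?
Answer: -13640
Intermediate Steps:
l(J, f) = J - 7*f
(31*l(-5, -7))*(-10 + 0) = (31*(-5 - 7*(-7)))*(-10 + 0) = (31*(-5 + 49))*(-10) = (31*44)*(-10) = 1364*(-10) = -13640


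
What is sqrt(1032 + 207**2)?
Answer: sqrt(43881) ≈ 209.48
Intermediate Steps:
sqrt(1032 + 207**2) = sqrt(1032 + 42849) = sqrt(43881)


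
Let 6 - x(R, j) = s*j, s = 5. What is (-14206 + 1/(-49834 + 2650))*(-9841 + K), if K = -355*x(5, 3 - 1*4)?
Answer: 1535647918355/7864 ≈ 1.9528e+8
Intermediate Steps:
x(R, j) = 6 - 5*j
K = -3905 (K = -355*(6 - 5*(3 - 1*4)) = -355*(6 - 5*(3 - 4)) = -355*(6 - 5*(-1)) = -355*(6 + 5) = -355*11 = -3905)
(-14206 + 1/(-49834 + 2650))*(-9841 + K) = (-14206 + 1/(-49834 + 2650))*(-9841 - 3905) = (-14206 + 1/(-47184))*(-13746) = (-14206 - 1/47184)*(-13746) = -670295905/47184*(-13746) = 1535647918355/7864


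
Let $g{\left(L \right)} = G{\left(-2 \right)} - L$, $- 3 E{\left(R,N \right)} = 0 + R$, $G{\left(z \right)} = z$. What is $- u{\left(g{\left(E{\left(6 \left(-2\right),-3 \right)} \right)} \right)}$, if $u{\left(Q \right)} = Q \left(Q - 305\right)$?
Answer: $-1866$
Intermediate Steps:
$E{\left(R,N \right)} = - \frac{R}{3}$ ($E{\left(R,N \right)} = - \frac{0 + R}{3} = - \frac{R}{3}$)
$g{\left(L \right)} = -2 - L$
$u{\left(Q \right)} = Q \left(-305 + Q\right)$
$- u{\left(g{\left(E{\left(6 \left(-2\right),-3 \right)} \right)} \right)} = - \left(-2 - - \frac{6 \left(-2\right)}{3}\right) \left(-305 - \left(2 - \frac{6 \left(-2\right)}{3}\right)\right) = - \left(-2 - \left(- \frac{1}{3}\right) \left(-12\right)\right) \left(-305 - \left(2 - -4\right)\right) = - \left(-2 - 4\right) \left(-305 - 6\right) = - \left(-6\right) \left(-305 - 6\right) = - \left(-6\right) \left(-311\right) = \left(-1\right) 1866 = -1866$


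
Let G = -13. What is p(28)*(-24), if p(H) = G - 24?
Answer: 888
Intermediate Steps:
p(H) = -37 (p(H) = -13 - 24 = -37)
p(28)*(-24) = -37*(-24) = 888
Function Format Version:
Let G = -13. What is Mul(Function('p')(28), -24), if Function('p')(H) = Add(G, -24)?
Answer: 888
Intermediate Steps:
Function('p')(H) = -37 (Function('p')(H) = Add(-13, -24) = -37)
Mul(Function('p')(28), -24) = Mul(-37, -24) = 888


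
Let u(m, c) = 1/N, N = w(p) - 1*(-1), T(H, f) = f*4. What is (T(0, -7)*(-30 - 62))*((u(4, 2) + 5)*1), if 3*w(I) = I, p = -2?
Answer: 20608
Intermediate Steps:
T(H, f) = 4*f
w(I) = I/3
N = 1/3 (N = (1/3)*(-2) - 1*(-1) = -2/3 + 1 = 1/3 ≈ 0.33333)
u(m, c) = 3 (u(m, c) = 1/(1/3) = 3)
(T(0, -7)*(-30 - 62))*((u(4, 2) + 5)*1) = ((4*(-7))*(-30 - 62))*((3 + 5)*1) = (-28*(-92))*(8*1) = 2576*8 = 20608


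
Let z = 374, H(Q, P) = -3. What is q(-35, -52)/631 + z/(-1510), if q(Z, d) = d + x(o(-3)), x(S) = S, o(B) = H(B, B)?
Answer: -159522/476405 ≈ -0.33485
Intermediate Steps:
o(B) = -3
q(Z, d) = -3 + d (q(Z, d) = d - 3 = -3 + d)
q(-35, -52)/631 + z/(-1510) = (-3 - 52)/631 + 374/(-1510) = -55*1/631 + 374*(-1/1510) = -55/631 - 187/755 = -159522/476405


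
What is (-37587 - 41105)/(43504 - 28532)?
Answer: -19673/3743 ≈ -5.2559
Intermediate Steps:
(-37587 - 41105)/(43504 - 28532) = -78692/14972 = -78692*1/14972 = -19673/3743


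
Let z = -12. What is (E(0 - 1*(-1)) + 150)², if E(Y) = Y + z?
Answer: 19321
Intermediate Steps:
E(Y) = -12 + Y (E(Y) = Y - 12 = -12 + Y)
(E(0 - 1*(-1)) + 150)² = ((-12 + (0 - 1*(-1))) + 150)² = ((-12 + (0 + 1)) + 150)² = ((-12 + 1) + 150)² = (-11 + 150)² = 139² = 19321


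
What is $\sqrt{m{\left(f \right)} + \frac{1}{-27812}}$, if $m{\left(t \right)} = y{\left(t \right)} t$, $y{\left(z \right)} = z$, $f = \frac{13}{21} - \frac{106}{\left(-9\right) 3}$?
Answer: $\frac{\sqrt{142688844756403}}{2628234} \approx 4.545$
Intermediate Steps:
$f = \frac{859}{189}$ ($f = 13 \cdot \frac{1}{21} - \frac{106}{-27} = \frac{13}{21} - - \frac{106}{27} = \frac{13}{21} + \frac{106}{27} = \frac{859}{189} \approx 4.545$)
$m{\left(t \right)} = t^{2}$ ($m{\left(t \right)} = t t = t^{2}$)
$\sqrt{m{\left(f \right)} + \frac{1}{-27812}} = \sqrt{\left(\frac{859}{189}\right)^{2} + \frac{1}{-27812}} = \sqrt{\frac{737881}{35721} - \frac{1}{27812}} = \sqrt{\frac{20521910651}{993472452}} = \frac{\sqrt{142688844756403}}{2628234}$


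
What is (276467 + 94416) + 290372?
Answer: 661255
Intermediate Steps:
(276467 + 94416) + 290372 = 370883 + 290372 = 661255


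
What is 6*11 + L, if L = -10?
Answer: 56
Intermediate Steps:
6*11 + L = 6*11 - 10 = 66 - 10 = 56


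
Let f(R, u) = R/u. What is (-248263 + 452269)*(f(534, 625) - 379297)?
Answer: -48361680924546/625 ≈ -7.7379e+10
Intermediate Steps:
(-248263 + 452269)*(f(534, 625) - 379297) = (-248263 + 452269)*(534/625 - 379297) = 204006*(534*(1/625) - 379297) = 204006*(534/625 - 379297) = 204006*(-237060091/625) = -48361680924546/625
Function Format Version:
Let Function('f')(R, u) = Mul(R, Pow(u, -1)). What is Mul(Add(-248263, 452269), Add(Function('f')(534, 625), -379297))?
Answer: Rational(-48361680924546, 625) ≈ -7.7379e+10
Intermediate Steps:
Mul(Add(-248263, 452269), Add(Function('f')(534, 625), -379297)) = Mul(Add(-248263, 452269), Add(Mul(534, Pow(625, -1)), -379297)) = Mul(204006, Add(Mul(534, Rational(1, 625)), -379297)) = Mul(204006, Add(Rational(534, 625), -379297)) = Mul(204006, Rational(-237060091, 625)) = Rational(-48361680924546, 625)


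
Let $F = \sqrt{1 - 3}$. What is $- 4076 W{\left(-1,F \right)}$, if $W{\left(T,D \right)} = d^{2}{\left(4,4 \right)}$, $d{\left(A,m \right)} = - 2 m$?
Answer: $-260864$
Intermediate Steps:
$F = i \sqrt{2}$ ($F = \sqrt{-2} = i \sqrt{2} \approx 1.4142 i$)
$W{\left(T,D \right)} = 64$ ($W{\left(T,D \right)} = \left(\left(-2\right) 4\right)^{2} = \left(-8\right)^{2} = 64$)
$- 4076 W{\left(-1,F \right)} = \left(-4076\right) 64 = -260864$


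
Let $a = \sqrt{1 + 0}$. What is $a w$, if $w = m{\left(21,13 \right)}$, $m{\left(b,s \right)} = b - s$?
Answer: $8$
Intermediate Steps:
$w = 8$ ($w = 21 - 13 = 8$)
$a = 1$ ($a = \sqrt{1} = 1$)
$a w = 1 \cdot 8 = 8$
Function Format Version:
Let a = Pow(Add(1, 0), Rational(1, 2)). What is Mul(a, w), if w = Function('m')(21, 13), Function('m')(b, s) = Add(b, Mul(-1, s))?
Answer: 8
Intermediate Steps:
w = 8 (w = Add(21, Mul(-1, 13)) = Add(21, -13) = 8)
a = 1 (a = Pow(1, Rational(1, 2)) = 1)
Mul(a, w) = Mul(1, 8) = 8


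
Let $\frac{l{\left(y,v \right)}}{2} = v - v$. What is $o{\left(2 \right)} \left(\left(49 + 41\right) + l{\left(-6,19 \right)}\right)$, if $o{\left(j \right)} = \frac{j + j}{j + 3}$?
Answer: $72$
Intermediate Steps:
$o{\left(j \right)} = \frac{2 j}{3 + j}$
$l{\left(y,v \right)} = 0$ ($l{\left(y,v \right)} = 2 \left(v - v\right) = 2 \cdot 0 = 0$)
$o{\left(2 \right)} \left(\left(49 + 41\right) + l{\left(-6,19 \right)}\right) = 2 \cdot 2 \frac{1}{3 + 2} \left(\left(49 + 41\right) + 0\right) = 2 \cdot 2 \cdot \frac{1}{5} \left(90 + 0\right) = 2 \cdot 2 \cdot \frac{1}{5} \cdot 90 = \frac{4}{5} \cdot 90 = 72$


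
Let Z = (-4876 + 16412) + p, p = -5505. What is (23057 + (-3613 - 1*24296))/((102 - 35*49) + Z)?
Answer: -2426/2209 ≈ -1.0982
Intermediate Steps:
Z = 6031 (Z = (-4876 + 16412) - 5505 = 11536 - 5505 = 6031)
(23057 + (-3613 - 1*24296))/((102 - 35*49) + Z) = (23057 + (-3613 - 1*24296))/((102 - 35*49) + 6031) = (23057 + (-3613 - 24296))/((102 - 1715) + 6031) = (23057 - 27909)/(-1613 + 6031) = -4852/4418 = -4852*1/4418 = -2426/2209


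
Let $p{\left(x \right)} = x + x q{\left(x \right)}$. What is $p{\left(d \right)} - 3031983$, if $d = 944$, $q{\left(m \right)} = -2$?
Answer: $-3032927$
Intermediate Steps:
$p{\left(x \right)} = - x$ ($p{\left(x \right)} = x + x \left(-2\right) = x - 2 x = - x$)
$p{\left(d \right)} - 3031983 = \left(-1\right) 944 - 3031983 = -944 - 3031983 = -3032927$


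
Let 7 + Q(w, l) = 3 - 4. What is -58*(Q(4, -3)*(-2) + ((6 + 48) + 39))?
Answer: -6322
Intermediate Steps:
Q(w, l) = -8 (Q(w, l) = -7 + (3 - 4) = -7 - 1 = -8)
-58*(Q(4, -3)*(-2) + ((6 + 48) + 39)) = -58*(-8*(-2) + ((6 + 48) + 39)) = -58*(16 + (54 + 39)) = -58*(16 + 93) = -58*109 = -6322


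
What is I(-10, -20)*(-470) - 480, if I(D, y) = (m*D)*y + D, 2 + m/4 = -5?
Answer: 2636220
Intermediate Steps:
m = -28 (m = -8 + 4*(-5) = -8 - 20 = -28)
I(D, y) = D - 28*D*y (I(D, y) = (-28*D)*y + D = -28*D*y + D = D - 28*D*y)
I(-10, -20)*(-470) - 480 = -10*(1 - 28*(-20))*(-470) - 480 = -10*(1 + 560)*(-470) - 480 = -10*561*(-470) - 480 = -5610*(-470) - 480 = 2636700 - 480 = 2636220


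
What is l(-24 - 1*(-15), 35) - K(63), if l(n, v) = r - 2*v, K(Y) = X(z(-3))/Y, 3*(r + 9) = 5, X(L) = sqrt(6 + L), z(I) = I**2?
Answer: -232/3 - sqrt(15)/63 ≈ -77.395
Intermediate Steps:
r = -22/3 (r = -9 + (1/3)*5 = -9 + 5/3 = -22/3 ≈ -7.3333)
K(Y) = sqrt(15)/Y (K(Y) = sqrt(6 + (-3)**2)/Y = sqrt(6 + 9)/Y = sqrt(15)/Y)
l(n, v) = -22/3 - 2*v
l(-24 - 1*(-15), 35) - K(63) = (-22/3 - 2*35) - sqrt(15)/63 = (-22/3 - 70) - sqrt(15)/63 = -232/3 - sqrt(15)/63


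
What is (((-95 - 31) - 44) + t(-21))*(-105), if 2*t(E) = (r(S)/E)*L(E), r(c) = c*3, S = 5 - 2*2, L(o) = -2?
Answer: 17835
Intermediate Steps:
S = 1 (S = 5 - 4 = 1)
r(c) = 3*c
t(E) = -3/E (t(E) = (((3*1)/E)*(-2))/2 = ((3/E)*(-2))/2 = (-6/E)/2 = -3/E)
(((-95 - 31) - 44) + t(-21))*(-105) = (((-95 - 31) - 44) - 3/(-21))*(-105) = ((-126 - 44) - 3*(-1/21))*(-105) = (-170 + ⅐)*(-105) = -1189/7*(-105) = 17835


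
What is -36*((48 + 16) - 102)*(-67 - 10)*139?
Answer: -14641704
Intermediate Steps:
-36*((48 + 16) - 102)*(-67 - 10)*139 = -36*(64 - 102)*(-77)*139 = -(-1368)*(-77)*139 = -36*2926*139 = -105336*139 = -14641704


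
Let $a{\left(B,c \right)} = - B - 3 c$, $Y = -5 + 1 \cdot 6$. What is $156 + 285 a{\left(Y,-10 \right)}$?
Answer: $8421$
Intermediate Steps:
$Y = 1$ ($Y = -5 + 6 = 1$)
$156 + 285 a{\left(Y,-10 \right)} = 156 + 285 \left(\left(-1\right) 1 - -30\right) = 156 + 285 \left(-1 + 30\right) = 156 + 285 \cdot 29 = 156 + 8265 = 8421$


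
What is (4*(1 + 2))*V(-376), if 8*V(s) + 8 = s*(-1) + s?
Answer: -12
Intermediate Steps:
V(s) = -1 (V(s) = -1 + (s*(-1) + s)/8 = -1 + (-s + s)/8 = -1 + (⅛)*0 = -1 + 0 = -1)
(4*(1 + 2))*V(-376) = (4*(1 + 2))*(-1) = (4*3)*(-1) = 12*(-1) = -12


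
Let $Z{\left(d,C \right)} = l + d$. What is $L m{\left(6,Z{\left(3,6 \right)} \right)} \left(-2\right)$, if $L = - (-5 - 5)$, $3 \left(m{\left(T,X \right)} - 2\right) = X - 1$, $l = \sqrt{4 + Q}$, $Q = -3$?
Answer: $-60$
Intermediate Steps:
$l = 1$ ($l = \sqrt{4 - 3} = \sqrt{1} = 1$)
$Z{\left(d,C \right)} = 1 + d$
$m{\left(T,X \right)} = \frac{5}{3} + \frac{X}{3}$ ($m{\left(T,X \right)} = 2 + \frac{X - 1}{3} = 2 + \frac{-1 + X}{3} = 2 + \left(- \frac{1}{3} + \frac{X}{3}\right) = \frac{5}{3} + \frac{X}{3}$)
$L = 10$ ($L = \left(-1\right) \left(-10\right) = 10$)
$L m{\left(6,Z{\left(3,6 \right)} \right)} \left(-2\right) = 10 \left(\frac{5}{3} + \frac{1 + 3}{3}\right) \left(-2\right) = 10 \left(\frac{5}{3} + \frac{1}{3} \cdot 4\right) \left(-2\right) = 10 \left(\frac{5}{3} + \frac{4}{3}\right) \left(-2\right) = 10 \cdot 3 \left(-2\right) = 30 \left(-2\right) = -60$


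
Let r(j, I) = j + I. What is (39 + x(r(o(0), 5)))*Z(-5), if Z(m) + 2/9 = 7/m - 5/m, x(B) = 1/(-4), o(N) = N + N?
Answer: -217/9 ≈ -24.111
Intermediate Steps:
o(N) = 2*N
r(j, I) = I + j
x(B) = -1/4
Z(m) = -2/9 + 2/m (Z(m) = -2/9 + (7/m - 5/m) = -2/9 + 2/m)
(39 + x(r(o(0), 5)))*Z(-5) = (39 - 1/4)*(-2/9 + 2/(-5)) = 155*(-2/9 + 2*(-1/5))/4 = 155*(-2/9 - 2/5)/4 = (155/4)*(-28/45) = -217/9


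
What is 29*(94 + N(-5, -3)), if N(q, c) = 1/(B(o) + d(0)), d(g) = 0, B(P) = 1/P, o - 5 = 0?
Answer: 2871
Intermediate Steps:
o = 5 (o = 5 + 0 = 5)
B(P) = 1/P
N(q, c) = 5 (N(q, c) = 1/(1/5 + 0) = 1/(⅕ + 0) = 1/(⅕) = 5)
29*(94 + N(-5, -3)) = 29*(94 + 5) = 29*99 = 2871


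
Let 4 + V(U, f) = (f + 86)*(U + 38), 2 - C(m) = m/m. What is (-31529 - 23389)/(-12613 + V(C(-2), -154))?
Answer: 54918/15269 ≈ 3.5967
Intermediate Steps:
C(m) = 1 (C(m) = 2 - m/m = 2 - 1*1 = 2 - 1 = 1)
V(U, f) = -4 + (38 + U)*(86 + f) (V(U, f) = -4 + (f + 86)*(U + 38) = -4 + (86 + f)*(38 + U) = -4 + (38 + U)*(86 + f))
(-31529 - 23389)/(-12613 + V(C(-2), -154)) = (-31529 - 23389)/(-12613 + (3264 + 38*(-154) + 86*1 + 1*(-154))) = -54918/(-12613 + (3264 - 5852 + 86 - 154)) = -54918/(-12613 - 2656) = -54918/(-15269) = -54918*(-1/15269) = 54918/15269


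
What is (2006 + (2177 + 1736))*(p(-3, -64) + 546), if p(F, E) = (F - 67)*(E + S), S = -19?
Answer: 37621164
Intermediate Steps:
p(F, E) = (-67 + F)*(-19 + E) (p(F, E) = (F - 67)*(E - 19) = (-67 + F)*(-19 + E))
(2006 + (2177 + 1736))*(p(-3, -64) + 546) = (2006 + (2177 + 1736))*((1273 - 67*(-64) - 19*(-3) - 64*(-3)) + 546) = (2006 + 3913)*((1273 + 4288 + 57 + 192) + 546) = 5919*(5810 + 546) = 5919*6356 = 37621164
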